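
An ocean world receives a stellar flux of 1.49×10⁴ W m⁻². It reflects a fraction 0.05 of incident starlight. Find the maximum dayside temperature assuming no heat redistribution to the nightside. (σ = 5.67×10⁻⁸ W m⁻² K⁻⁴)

T_ss ≈ 707 K

With no redistribution each surface element balances locally: S(1−A) = σT⁴.
T = [1.49×10⁴ × 0.95 / 5.67×10⁻⁸]^(1/4) = (2.50×10¹¹)^(1/4) = 707 K.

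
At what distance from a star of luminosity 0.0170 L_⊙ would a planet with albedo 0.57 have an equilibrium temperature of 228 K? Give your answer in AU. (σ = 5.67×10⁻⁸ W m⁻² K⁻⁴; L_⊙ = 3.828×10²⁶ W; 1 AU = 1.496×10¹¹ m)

L = 0.0170 × 3.828×10²⁶ = 6.51×10²⁴ W.
From T_eq⁴ = L(1−A)/(16πσd²): d = √[L(1−A)/(16πσT_eq⁴)].
d = √[6.51×10²⁴ × 0.43 / (16π × 5.67×10⁻⁸ × (228)⁴)] = 1.91×10¹⁰ m = 0.127 AU.

d ≈ 0.127 AU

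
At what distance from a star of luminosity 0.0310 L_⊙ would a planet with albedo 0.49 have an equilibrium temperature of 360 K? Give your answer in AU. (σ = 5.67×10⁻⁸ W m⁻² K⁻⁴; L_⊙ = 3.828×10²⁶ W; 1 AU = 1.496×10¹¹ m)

L = 0.0310 × 3.828×10²⁶ = 1.19×10²⁵ W.
From T_eq⁴ = L(1−A)/(16πσd²): d = √[L(1−A)/(16πσT_eq⁴)].
d = √[1.19×10²⁵ × 0.51 / (16π × 5.67×10⁻⁸ × (360)⁴)] = 1.12×10¹⁰ m = 0.0752 AU.

d ≈ 0.0752 AU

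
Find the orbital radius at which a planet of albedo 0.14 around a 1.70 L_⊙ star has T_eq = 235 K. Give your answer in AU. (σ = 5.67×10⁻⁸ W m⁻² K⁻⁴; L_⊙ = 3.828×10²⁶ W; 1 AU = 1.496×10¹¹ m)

L = 1.70 × 3.828×10²⁶ = 6.51×10²⁶ W.
From T_eq⁴ = L(1−A)/(16πσd²): d = √[L(1−A)/(16πσT_eq⁴)].
d = √[6.51×10²⁶ × 0.86 / (16π × 5.67×10⁻⁸ × (235)⁴)] = 2.54×10¹¹ m = 1.70 AU.

d ≈ 1.70 AU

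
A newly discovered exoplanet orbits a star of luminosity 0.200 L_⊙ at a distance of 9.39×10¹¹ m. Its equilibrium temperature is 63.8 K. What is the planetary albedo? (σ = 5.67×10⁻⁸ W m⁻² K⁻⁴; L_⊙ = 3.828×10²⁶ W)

A ≈ 0.46

L = 0.200 × 3.828×10²⁶ = 7.66×10²⁵ W.
Flux: S = L/(4πd²) = 7.66×10²⁵/(4π×(9.39×10¹¹)²) = 6.91 W m⁻².
From T_eq⁴ = S(1−A)/(4σ): 1−A = 4σT_eq⁴/S.
1−A = 4 × 5.67×10⁻⁸ × (63.8)⁴ / 6.91 = 0.544.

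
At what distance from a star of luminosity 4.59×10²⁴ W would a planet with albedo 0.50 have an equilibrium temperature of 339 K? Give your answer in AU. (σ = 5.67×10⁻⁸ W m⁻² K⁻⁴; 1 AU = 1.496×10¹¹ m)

d ≈ 0.0522 AU

From T_eq⁴ = L(1−A)/(16πσd²): d = √[L(1−A)/(16πσT_eq⁴)].
d = √[4.59×10²⁴ × 0.50 / (16π × 5.67×10⁻⁸ × (339)⁴)] = 7.81×10⁹ m = 0.0522 AU.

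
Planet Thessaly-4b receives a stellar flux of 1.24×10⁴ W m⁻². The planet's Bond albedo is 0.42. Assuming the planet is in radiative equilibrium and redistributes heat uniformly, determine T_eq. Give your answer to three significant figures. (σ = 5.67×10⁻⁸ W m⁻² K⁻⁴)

Energy balance: absorbed = emitted ⇒ πR²·S(1−A) = 4πR²·σT_eq⁴, so T_eq⁴ = S(1−A)/(4σ).
T_eq = [1.24×10⁴ × 0.58 / (4 × 5.67×10⁻⁸)]^(1/4) = (3.17×10¹⁰)^(1/4) = 422 K.

T_eq ≈ 422 K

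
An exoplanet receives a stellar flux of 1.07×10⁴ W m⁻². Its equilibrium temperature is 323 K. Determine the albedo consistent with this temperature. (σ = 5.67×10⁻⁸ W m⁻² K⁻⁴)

A ≈ 0.77

From T_eq⁴ = S(1−A)/(4σ): 1−A = 4σT_eq⁴/S.
1−A = 4 × 5.67×10⁻⁸ × (323)⁴ / 1.07×10⁴ = 0.231.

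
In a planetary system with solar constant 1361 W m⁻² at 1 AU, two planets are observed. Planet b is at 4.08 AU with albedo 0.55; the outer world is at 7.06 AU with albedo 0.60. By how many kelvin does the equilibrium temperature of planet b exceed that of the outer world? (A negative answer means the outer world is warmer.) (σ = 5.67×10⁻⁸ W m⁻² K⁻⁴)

ΔT ≈ 29.6 K

T_eq = [S₀(1−A)/(4σd²)]^(1/4), so T ∝ (1−A)^(1/4) / √d.
T₁ = [1361×0.45/(4×5.67×10⁻⁸×4.08²)]^(1/4) = 112.86 K.
T₂ = [1361×0.40/(4×5.67×10⁻⁸×7.06²)]^(1/4) = 83.30 K.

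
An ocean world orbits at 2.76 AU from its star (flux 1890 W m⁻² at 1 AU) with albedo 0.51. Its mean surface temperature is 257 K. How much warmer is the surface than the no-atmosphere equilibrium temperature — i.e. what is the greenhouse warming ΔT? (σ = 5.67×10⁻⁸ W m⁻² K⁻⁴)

ΔT ≈ 104.8 K

S = 1890/2.76² = 248.1 W m⁻².
T_eq = [S(1−A)/(4σ)]^(1/4) = [248.1×0.49/(4×5.67×10⁻⁸)]^(1/4) = 152.2 K.
ΔT = T_surf − T_eq = 257 − 152.2.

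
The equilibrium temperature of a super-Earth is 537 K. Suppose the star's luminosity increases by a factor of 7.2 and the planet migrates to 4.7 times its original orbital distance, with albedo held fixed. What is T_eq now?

T_eq ≈ 406 K

T_eq ∝ L^(1/4) · d^(−1/2).
T′ = 537 × 7.2^(1/4) / 4.7^(1/2) = 406 K.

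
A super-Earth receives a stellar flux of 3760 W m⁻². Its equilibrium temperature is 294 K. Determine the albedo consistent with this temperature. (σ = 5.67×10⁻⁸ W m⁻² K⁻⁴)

A ≈ 0.55

From T_eq⁴ = S(1−A)/(4σ): 1−A = 4σT_eq⁴/S.
1−A = 4 × 5.67×10⁻⁸ × (294)⁴ / 3760 = 0.451.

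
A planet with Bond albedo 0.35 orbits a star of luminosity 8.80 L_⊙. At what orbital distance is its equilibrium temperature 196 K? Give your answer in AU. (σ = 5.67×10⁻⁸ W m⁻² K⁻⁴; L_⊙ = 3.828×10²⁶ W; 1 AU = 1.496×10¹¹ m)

L = 8.80 × 3.828×10²⁶ = 3.37×10²⁷ W.
From T_eq⁴ = L(1−A)/(16πσd²): d = √[L(1−A)/(16πσT_eq⁴)].
d = √[3.37×10²⁷ × 0.65 / (16π × 5.67×10⁻⁸ × (196)⁴)] = 7.22×10¹¹ m = 4.82 AU.

d ≈ 4.82 AU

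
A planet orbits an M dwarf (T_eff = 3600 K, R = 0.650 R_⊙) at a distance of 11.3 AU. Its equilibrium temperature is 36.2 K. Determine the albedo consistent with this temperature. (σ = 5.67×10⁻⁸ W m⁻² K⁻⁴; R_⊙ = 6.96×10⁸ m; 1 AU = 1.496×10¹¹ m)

R_⋆ = 0.650 × 6.96×10⁸ = 4.52×10⁸ m.
d = 11.3 AU = 1.69×10¹² m.
L = 4πR_⋆²σT_⋆⁴ = 4π(4.52×10⁸)² × 5.67×10⁻⁸ × (3600)⁴ = 2.45×10²⁵ W.
S = L/(4πd²) = 0.682 W m⁻².
From T_eq⁴ = S(1−A)/(4σ): 1−A = 4σT_eq⁴/S.
1−A = 4 × 5.67×10⁻⁸ × (36.2)⁴ / 0.682 = 0.571.

A ≈ 0.43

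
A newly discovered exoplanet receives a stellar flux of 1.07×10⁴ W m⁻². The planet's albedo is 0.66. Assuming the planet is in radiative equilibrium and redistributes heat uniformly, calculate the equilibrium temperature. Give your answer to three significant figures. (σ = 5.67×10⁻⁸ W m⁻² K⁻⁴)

T_eq ≈ 356 K

Energy balance: absorbed = emitted ⇒ πR²·S(1−A) = 4πR²·σT_eq⁴, so T_eq⁴ = S(1−A)/(4σ).
T_eq = [1.07×10⁴ × 0.34 / (4 × 5.67×10⁻⁸)]^(1/4) = (1.60×10¹⁰)^(1/4) = 356 K.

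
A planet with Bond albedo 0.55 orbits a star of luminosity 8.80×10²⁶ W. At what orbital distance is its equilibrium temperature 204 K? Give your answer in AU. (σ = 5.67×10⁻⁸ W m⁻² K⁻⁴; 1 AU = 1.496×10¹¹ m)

From T_eq⁴ = L(1−A)/(16πσd²): d = √[L(1−A)/(16πσT_eq⁴)].
d = √[8.80×10²⁶ × 0.45 / (16π × 5.67×10⁻⁸ × (204)⁴)] = 2.83×10¹¹ m = 1.89 AU.

d ≈ 1.89 AU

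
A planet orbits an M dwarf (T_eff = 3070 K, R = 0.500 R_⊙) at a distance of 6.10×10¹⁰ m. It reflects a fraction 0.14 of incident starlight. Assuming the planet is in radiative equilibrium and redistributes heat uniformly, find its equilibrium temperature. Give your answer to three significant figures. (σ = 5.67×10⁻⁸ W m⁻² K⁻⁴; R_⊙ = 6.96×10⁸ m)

R_⋆ = 0.500 × 6.96×10⁸ = 3.48×10⁸ m.
L = 4πR_⋆²σT_⋆⁴ = 4π(3.48×10⁸)² × 5.67×10⁻⁸ × (3070)⁴ = 7.66×10²⁴ W.
S = L/(4πd²) = 164 W m⁻².
Energy balance: absorbed = emitted ⇒ πR²·S(1−A) = 4πR²·σT_eq⁴, so T_eq⁴ = S(1−A)/(4σ).
T_eq = [164 × 0.86 / (4 × 5.67×10⁻⁸)]^(1/4) = (6.22×10⁸)^(1/4) = 158 K.

T_eq ≈ 158 K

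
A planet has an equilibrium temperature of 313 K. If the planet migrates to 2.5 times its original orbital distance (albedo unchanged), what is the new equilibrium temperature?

T_eq ≈ 198 K

T_eq ∝ L^(1/4) · d^(−1/2).
T′ = 313 / 2.5^(1/2) = 198 K.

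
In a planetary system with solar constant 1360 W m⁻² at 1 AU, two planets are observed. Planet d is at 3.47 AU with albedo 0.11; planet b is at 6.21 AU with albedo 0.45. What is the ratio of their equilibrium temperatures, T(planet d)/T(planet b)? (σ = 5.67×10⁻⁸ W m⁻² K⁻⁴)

T_eq = [S₀(1−A)/(4σd²)]^(1/4), so T ∝ (1−A)^(1/4) / √d.
T₁ = [1360×0.89/(4×5.67×10⁻⁸×3.47²)]^(1/4) = 145.10 K.
T₂ = [1360×0.55/(4×5.67×10⁻⁸×6.21²)]^(1/4) = 96.17 K.

T₁/T₂ ≈ 1.509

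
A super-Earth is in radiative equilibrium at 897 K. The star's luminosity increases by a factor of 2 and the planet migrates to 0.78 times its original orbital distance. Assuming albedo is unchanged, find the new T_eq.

T_eq ≈ 1210 K

T_eq ∝ L^(1/4) · d^(−1/2).
T′ = 897 × 2^(1/4) / 0.78^(1/2) = 1210 K.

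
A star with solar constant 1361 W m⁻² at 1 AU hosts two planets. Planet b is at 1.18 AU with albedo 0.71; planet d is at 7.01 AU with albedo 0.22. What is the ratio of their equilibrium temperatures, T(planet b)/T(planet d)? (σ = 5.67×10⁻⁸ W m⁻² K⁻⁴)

T₁/T₂ ≈ 1.903

T_eq = [S₀(1−A)/(4σd²)]^(1/4), so T ∝ (1−A)^(1/4) / √d.
T₁ = [1361×0.29/(4×5.67×10⁻⁸×1.18²)]^(1/4) = 188.02 K.
T₂ = [1361×0.78/(4×5.67×10⁻⁸×7.01²)]^(1/4) = 98.79 K.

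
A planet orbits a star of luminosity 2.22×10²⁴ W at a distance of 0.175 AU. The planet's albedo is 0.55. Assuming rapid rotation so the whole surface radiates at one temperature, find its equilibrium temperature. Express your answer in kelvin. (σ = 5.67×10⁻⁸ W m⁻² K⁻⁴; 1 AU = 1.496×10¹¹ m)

T_eq ≈ 150 K

d = 0.175 AU = 2.62×10¹⁰ m.
Flux: S = L/(4πd²) = 2.22×10²⁴/(4π×(2.62×10¹⁰)²) = 258 W m⁻².
Energy balance: absorbed = emitted ⇒ πR²·S(1−A) = 4πR²·σT_eq⁴, so T_eq⁴ = S(1−A)/(4σ).
T_eq = [258 × 0.45 / (4 × 5.67×10⁻⁸)]^(1/4) = (5.11×10⁸)^(1/4) = 150 K.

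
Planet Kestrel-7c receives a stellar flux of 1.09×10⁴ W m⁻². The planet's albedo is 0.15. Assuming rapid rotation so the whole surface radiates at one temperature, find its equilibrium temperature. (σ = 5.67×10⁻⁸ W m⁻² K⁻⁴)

T_eq ≈ 450 K

Energy balance: absorbed = emitted ⇒ πR²·S(1−A) = 4πR²·σT_eq⁴, so T_eq⁴ = S(1−A)/(4σ).
T_eq = [1.09×10⁴ × 0.85 / (4 × 5.67×10⁻⁸)]^(1/4) = (4.09×10¹⁰)^(1/4) = 450 K.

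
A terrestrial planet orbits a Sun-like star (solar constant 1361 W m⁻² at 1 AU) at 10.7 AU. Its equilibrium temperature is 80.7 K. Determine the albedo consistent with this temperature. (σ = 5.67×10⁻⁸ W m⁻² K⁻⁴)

A ≈ 0.19

Flux at 10.7 AU: S = 1361/10.7² = 11.9 W m⁻².
From T_eq⁴ = S(1−A)/(4σ): 1−A = 4σT_eq⁴/S.
1−A = 4 × 5.67×10⁻⁸ × (80.7)⁴ / 11.9 = 0.809.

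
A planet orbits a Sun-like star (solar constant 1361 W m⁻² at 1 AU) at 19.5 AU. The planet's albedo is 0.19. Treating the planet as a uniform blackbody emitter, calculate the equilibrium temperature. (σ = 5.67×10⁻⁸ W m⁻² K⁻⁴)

Flux at 19.5 AU: S = 1361/19.5² = 3.58 W m⁻².
Energy balance: absorbed = emitted ⇒ πR²·S(1−A) = 4πR²·σT_eq⁴, so T_eq⁴ = S(1−A)/(4σ).
T_eq = [3.58 × 0.81 / (4 × 5.67×10⁻⁸)]^(1/4) = (1.28×10⁷)^(1/4) = 59.8 K.

T_eq ≈ 59.8 K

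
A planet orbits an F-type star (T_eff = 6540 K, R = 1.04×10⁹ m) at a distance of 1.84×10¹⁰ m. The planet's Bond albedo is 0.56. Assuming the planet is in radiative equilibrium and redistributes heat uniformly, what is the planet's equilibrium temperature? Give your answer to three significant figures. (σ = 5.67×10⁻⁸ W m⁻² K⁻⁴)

T_eq ≈ 895 K

L = 4πR_⋆²σT_⋆⁴ = 4π(1.04×10⁹)² × 5.67×10⁻⁸ × (6540)⁴ = 1.41×10²⁷ W.
S = L/(4πd²) = 3.31×10⁵ W m⁻².
Energy balance: absorbed = emitted ⇒ πR²·S(1−A) = 4πR²·σT_eq⁴, so T_eq⁴ = S(1−A)/(4σ).
T_eq = [3.31×10⁵ × 0.44 / (4 × 5.67×10⁻⁸)]^(1/4) = (6.43×10¹¹)^(1/4) = 895 K.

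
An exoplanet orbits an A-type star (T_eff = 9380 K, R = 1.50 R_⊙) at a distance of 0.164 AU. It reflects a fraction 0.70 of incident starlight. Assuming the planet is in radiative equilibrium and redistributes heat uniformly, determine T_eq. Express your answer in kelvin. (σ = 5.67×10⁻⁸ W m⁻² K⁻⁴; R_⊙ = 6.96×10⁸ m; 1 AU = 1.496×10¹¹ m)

R_⋆ = 1.50 × 6.96×10⁸ = 1.04×10⁹ m.
d = 0.164 AU = 2.45×10¹⁰ m.
L = 4πR_⋆²σT_⋆⁴ = 4π(1.04×10⁹)² × 5.67×10⁻⁸ × (9380)⁴ = 6.01×10²⁷ W.
S = L/(4πd²) = 7.95×10⁵ W m⁻².
Energy balance: absorbed = emitted ⇒ πR²·S(1−A) = 4πR²·σT_eq⁴, so T_eq⁴ = S(1−A)/(4σ).
T_eq = [7.95×10⁵ × 0.30 / (4 × 5.67×10⁻⁸)]^(1/4) = (1.05×10¹²)^(1/4) = 1010 K.

T_eq ≈ 1010 K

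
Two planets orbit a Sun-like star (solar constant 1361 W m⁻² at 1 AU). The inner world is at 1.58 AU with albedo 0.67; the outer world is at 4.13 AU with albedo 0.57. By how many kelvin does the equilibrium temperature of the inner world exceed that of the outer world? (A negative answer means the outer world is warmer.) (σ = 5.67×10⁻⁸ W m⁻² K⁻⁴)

ΔT ≈ 56.9 K

T_eq = [S₀(1−A)/(4σd²)]^(1/4), so T ∝ (1−A)^(1/4) / √d.
T₁ = [1361×0.33/(4×5.67×10⁻⁸×1.58²)]^(1/4) = 167.82 K.
T₂ = [1361×0.43/(4×5.67×10⁻⁸×4.13²)]^(1/4) = 110.90 K.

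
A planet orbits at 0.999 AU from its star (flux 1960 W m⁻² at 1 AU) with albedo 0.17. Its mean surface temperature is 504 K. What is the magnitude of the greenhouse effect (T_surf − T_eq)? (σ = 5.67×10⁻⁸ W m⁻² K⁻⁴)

S = 1960/0.999² = 1964 W m⁻².
T_eq = [S(1−A)/(4σ)]^(1/4) = [1964×0.83/(4×5.67×10⁻⁸)]^(1/4) = 291.2 K.
ΔT = T_surf − T_eq = 504 − 291.2.

ΔT ≈ 212.8 K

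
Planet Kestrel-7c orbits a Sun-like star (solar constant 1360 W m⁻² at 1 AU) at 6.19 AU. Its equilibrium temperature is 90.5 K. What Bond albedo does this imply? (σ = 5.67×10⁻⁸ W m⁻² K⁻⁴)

Flux at 6.19 AU: S = 1360/6.19² = 35.5 W m⁻².
From T_eq⁴ = S(1−A)/(4σ): 1−A = 4σT_eq⁴/S.
1−A = 4 × 5.67×10⁻⁸ × (90.5)⁴ / 35.5 = 0.429.

A ≈ 0.57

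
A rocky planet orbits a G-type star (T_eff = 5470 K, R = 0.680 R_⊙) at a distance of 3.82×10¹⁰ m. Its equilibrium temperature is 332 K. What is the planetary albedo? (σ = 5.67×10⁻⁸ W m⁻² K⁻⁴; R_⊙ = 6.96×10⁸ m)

R_⋆ = 0.680 × 6.96×10⁸ = 4.73×10⁸ m.
L = 4πR_⋆²σT_⋆⁴ = 4π(4.73×10⁸)² × 5.67×10⁻⁸ × (5470)⁴ = 1.43×10²⁶ W.
S = L/(4πd²) = 7790 W m⁻².
From T_eq⁴ = S(1−A)/(4σ): 1−A = 4σT_eq⁴/S.
1−A = 4 × 5.67×10⁻⁸ × (332)⁴ / 7790 = 0.354.

A ≈ 0.65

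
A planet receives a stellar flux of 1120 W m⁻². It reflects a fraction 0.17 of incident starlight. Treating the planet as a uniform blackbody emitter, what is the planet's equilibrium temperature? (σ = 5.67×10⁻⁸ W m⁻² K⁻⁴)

T_eq ≈ 253 K

Energy balance: absorbed = emitted ⇒ πR²·S(1−A) = 4πR²·σT_eq⁴, so T_eq⁴ = S(1−A)/(4σ).
T_eq = [1120 × 0.83 / (4 × 5.67×10⁻⁸)]^(1/4) = (4.10×10⁹)^(1/4) = 253 K.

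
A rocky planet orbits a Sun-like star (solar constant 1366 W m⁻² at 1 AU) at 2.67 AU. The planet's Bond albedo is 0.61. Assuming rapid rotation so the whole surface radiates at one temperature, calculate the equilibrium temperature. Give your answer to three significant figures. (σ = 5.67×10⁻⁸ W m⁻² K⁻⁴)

Flux at 2.67 AU: S = 1366/2.67² = 192 W m⁻².
Energy balance: absorbed = emitted ⇒ πR²·S(1−A) = 4πR²·σT_eq⁴, so T_eq⁴ = S(1−A)/(4σ).
T_eq = [192 × 0.39 / (4 × 5.67×10⁻⁸)]^(1/4) = (3.29×10⁸)^(1/4) = 135 K.

T_eq ≈ 135 K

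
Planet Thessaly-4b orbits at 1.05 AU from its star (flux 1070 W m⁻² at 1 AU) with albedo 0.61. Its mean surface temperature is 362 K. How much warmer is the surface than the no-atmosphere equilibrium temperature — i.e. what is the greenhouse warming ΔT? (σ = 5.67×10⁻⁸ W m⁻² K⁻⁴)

S = 1070/1.05² = 970.5 W m⁻².
T_eq = [S(1−A)/(4σ)]^(1/4) = [970.5×0.39/(4×5.67×10⁻⁸)]^(1/4) = 202.1 K.
ΔT = T_surf − T_eq = 362 − 202.1.

ΔT ≈ 159.9 K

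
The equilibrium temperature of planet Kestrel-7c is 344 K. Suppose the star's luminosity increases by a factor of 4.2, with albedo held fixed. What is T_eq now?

T_eq ≈ 492 K

T_eq ∝ L^(1/4) · d^(−1/2).
T′ = 344 × 4.2^(1/4) = 492 K.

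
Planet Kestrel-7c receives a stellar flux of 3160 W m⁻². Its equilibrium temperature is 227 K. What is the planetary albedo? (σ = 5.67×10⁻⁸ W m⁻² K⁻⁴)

A ≈ 0.81

From T_eq⁴ = S(1−A)/(4σ): 1−A = 4σT_eq⁴/S.
1−A = 4 × 5.67×10⁻⁸ × (227)⁴ / 3160 = 0.191.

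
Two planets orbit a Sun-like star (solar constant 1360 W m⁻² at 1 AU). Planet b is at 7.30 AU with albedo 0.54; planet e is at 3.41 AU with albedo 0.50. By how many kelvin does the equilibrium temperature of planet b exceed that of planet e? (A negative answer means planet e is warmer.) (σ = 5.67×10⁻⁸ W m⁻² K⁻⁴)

ΔT ≈ -41.9 K

T_eq = [S₀(1−A)/(4σd²)]^(1/4), so T ∝ (1−A)^(1/4) / √d.
T₁ = [1360×0.46/(4×5.67×10⁻⁸×7.30²)]^(1/4) = 84.82 K.
T₂ = [1360×0.50/(4×5.67×10⁻⁸×3.41²)]^(1/4) = 126.72 K.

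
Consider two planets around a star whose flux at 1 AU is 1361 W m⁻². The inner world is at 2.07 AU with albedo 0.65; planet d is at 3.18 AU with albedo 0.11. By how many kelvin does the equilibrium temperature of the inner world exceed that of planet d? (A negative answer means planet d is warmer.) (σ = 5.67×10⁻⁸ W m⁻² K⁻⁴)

T_eq = [S₀(1−A)/(4σd²)]^(1/4), so T ∝ (1−A)^(1/4) / √d.
T₁ = [1361×0.35/(4×5.67×10⁻⁸×2.07²)]^(1/4) = 148.79 K.
T₂ = [1361×0.89/(4×5.67×10⁻⁸×3.18²)]^(1/4) = 151.60 K.

ΔT ≈ -2.8 K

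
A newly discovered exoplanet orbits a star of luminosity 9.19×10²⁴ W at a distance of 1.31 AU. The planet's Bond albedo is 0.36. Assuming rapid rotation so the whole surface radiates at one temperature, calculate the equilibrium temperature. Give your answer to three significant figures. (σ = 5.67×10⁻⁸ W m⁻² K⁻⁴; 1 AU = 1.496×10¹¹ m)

T_eq ≈ 85.6 K

d = 1.31 AU = 1.96×10¹¹ m.
Flux: S = L/(4πd²) = 9.19×10²⁴/(4π×(1.96×10¹¹)²) = 19.0 W m⁻².
Energy balance: absorbed = emitted ⇒ πR²·S(1−A) = 4πR²·σT_eq⁴, so T_eq⁴ = S(1−A)/(4σ).
T_eq = [19.0 × 0.64 / (4 × 5.67×10⁻⁸)]^(1/4) = (5.37×10⁷)^(1/4) = 85.6 K.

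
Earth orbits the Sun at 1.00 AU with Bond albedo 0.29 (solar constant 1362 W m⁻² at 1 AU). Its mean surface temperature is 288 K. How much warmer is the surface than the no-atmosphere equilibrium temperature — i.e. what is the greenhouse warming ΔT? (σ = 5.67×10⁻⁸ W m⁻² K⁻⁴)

S = 1362/1.00² = 1362 W m⁻².
T_eq = [S(1−A)/(4σ)]^(1/4) = [1362×0.71/(4×5.67×10⁻⁸)]^(1/4) = 255.5 K.
ΔT = T_surf − T_eq = 288 − 255.5.

ΔT ≈ 32.5 K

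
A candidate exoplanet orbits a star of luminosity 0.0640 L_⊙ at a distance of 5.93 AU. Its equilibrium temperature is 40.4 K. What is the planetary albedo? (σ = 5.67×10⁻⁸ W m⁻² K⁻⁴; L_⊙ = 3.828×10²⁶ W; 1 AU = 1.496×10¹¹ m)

A ≈ 0.76

d = 5.93 AU = 8.87×10¹¹ m.
L = 0.0640 × 3.828×10²⁶ = 2.45×10²⁵ W.
Flux: S = L/(4πd²) = 2.45×10²⁵/(4π×(8.87×10¹¹)²) = 2.48 W m⁻².
From T_eq⁴ = S(1−A)/(4σ): 1−A = 4σT_eq⁴/S.
1−A = 4 × 5.67×10⁻⁸ × (40.4)⁴ / 2.48 = 0.244.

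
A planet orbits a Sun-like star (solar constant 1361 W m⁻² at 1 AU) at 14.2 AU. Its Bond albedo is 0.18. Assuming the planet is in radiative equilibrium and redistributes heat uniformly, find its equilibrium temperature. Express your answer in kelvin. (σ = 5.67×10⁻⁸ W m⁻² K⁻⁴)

Flux at 14.2 AU: S = 1361/14.2² = 6.75 W m⁻².
Energy balance: absorbed = emitted ⇒ πR²·S(1−A) = 4πR²·σT_eq⁴, so T_eq⁴ = S(1−A)/(4σ).
T_eq = [6.75 × 0.82 / (4 × 5.67×10⁻⁸)]^(1/4) = (2.44×10⁷)^(1/4) = 70.3 K.

T_eq ≈ 70.3 K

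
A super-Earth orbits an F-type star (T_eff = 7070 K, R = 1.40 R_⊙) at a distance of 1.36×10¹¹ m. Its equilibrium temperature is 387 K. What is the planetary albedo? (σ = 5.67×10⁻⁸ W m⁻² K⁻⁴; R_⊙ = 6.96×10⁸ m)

R_⋆ = 1.40 × 6.96×10⁸ = 9.74×10⁸ m.
L = 4πR_⋆²σT_⋆⁴ = 4π(9.74×10⁸)² × 5.67×10⁻⁸ × (7070)⁴ = 1.69×10²⁷ W.
S = L/(4πd²) = 7270 W m⁻².
From T_eq⁴ = S(1−A)/(4σ): 1−A = 4σT_eq⁴/S.
1−A = 4 × 5.67×10⁻⁸ × (387)⁴ / 7270 = 0.700.

A ≈ 0.30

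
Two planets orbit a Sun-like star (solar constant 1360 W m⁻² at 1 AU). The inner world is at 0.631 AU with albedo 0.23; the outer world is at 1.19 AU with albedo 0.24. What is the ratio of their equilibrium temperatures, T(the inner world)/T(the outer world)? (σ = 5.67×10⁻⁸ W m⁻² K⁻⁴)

T_eq = [S₀(1−A)/(4σd²)]^(1/4), so T ∝ (1−A)^(1/4) / √d.
T₁ = [1360×0.77/(4×5.67×10⁻⁸×0.631²)]^(1/4) = 328.16 K.
T₂ = [1360×0.76/(4×5.67×10⁻⁸×1.19²)]^(1/4) = 238.18 K.

T₁/T₂ ≈ 1.378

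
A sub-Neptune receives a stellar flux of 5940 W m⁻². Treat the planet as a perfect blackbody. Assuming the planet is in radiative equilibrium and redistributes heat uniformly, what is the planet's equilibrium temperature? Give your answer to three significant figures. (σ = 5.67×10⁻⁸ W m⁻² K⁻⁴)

T_eq ≈ 402 K

Energy balance: absorbed = emitted ⇒ πR²·S(1−A) = 4πR²·σT_eq⁴, so T_eq⁴ = S(1−A)/(4σ).
T_eq = [5940 × 1.00 / (4 × 5.67×10⁻⁸)]^(1/4) = (2.62×10¹⁰)^(1/4) = 402 K.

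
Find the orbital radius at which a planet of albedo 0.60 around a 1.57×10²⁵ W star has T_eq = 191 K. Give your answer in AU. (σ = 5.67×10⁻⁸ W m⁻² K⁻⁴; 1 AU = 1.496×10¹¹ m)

d ≈ 0.272 AU

From T_eq⁴ = L(1−A)/(16πσd²): d = √[L(1−A)/(16πσT_eq⁴)].
d = √[1.57×10²⁵ × 0.40 / (16π × 5.67×10⁻⁸ × (191)⁴)] = 4.07×10¹⁰ m = 0.272 AU.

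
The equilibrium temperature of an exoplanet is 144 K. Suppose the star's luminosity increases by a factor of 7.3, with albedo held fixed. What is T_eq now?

T_eq ∝ L^(1/4) · d^(−1/2).
T′ = 144 × 7.3^(1/4) = 237 K.

T_eq ≈ 237 K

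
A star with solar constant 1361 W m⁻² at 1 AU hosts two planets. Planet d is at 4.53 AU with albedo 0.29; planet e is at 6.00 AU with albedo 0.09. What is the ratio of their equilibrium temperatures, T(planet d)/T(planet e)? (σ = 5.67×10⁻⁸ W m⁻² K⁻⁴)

T_eq = [S₀(1−A)/(4σd²)]^(1/4), so T ∝ (1−A)^(1/4) / √d.
T₁ = [1361×0.71/(4×5.67×10⁻⁸×4.53²)]^(1/4) = 120.04 K.
T₂ = [1361×0.91/(4×5.67×10⁻⁸×6.00²)]^(1/4) = 110.98 K.

T₁/T₂ ≈ 1.082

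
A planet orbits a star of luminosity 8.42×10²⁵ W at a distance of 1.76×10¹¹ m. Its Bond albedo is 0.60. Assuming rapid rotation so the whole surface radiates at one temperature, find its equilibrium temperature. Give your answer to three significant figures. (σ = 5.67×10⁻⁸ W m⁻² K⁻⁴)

T_eq ≈ 140 K

Flux: S = L/(4πd²) = 8.42×10²⁵/(4π×(1.76×10¹¹)²) = 216 W m⁻².
Energy balance: absorbed = emitted ⇒ πR²·S(1−A) = 4πR²·σT_eq⁴, so T_eq⁴ = S(1−A)/(4σ).
T_eq = [216 × 0.40 / (4 × 5.67×10⁻⁸)]^(1/4) = (3.81×10⁸)^(1/4) = 140 K.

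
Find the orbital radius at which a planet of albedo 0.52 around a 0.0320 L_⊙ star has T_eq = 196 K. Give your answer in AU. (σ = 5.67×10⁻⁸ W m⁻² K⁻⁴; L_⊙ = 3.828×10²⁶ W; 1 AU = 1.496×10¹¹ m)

d ≈ 0.250 AU

L = 0.0320 × 3.828×10²⁶ = 1.22×10²⁵ W.
From T_eq⁴ = L(1−A)/(16πσd²): d = √[L(1−A)/(16πσT_eq⁴)].
d = √[1.22×10²⁵ × 0.48 / (16π × 5.67×10⁻⁸ × (196)⁴)] = 3.74×10¹⁰ m = 0.250 AU.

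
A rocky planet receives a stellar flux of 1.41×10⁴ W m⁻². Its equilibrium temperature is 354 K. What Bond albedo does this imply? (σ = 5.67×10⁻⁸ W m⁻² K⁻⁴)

A ≈ 0.75

From T_eq⁴ = S(1−A)/(4σ): 1−A = 4σT_eq⁴/S.
1−A = 4 × 5.67×10⁻⁸ × (354)⁴ / 1.41×10⁴ = 0.253.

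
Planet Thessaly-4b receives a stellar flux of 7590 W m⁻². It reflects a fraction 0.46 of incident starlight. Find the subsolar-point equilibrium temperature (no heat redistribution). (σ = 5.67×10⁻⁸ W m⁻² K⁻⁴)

At the subsolar point the surface absorbs S(1−A) and emits σT⁴ per unit area — no factor of 4, since only the local patch is in balance.
T = [7590 × 0.54 / 5.67×10⁻⁸]^(1/4) = (7.23×10¹⁰)^(1/4) = 519 K.

T_ss ≈ 519 K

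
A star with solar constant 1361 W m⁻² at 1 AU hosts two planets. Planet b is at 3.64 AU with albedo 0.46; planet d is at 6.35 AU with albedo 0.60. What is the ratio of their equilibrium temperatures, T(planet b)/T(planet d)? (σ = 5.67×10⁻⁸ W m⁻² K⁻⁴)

T_eq = [S₀(1−A)/(4σd²)]^(1/4), so T ∝ (1−A)^(1/4) / √d.
T₁ = [1361×0.54/(4×5.67×10⁻⁸×3.64²)]^(1/4) = 125.06 K.
T₂ = [1361×0.40/(4×5.67×10⁻⁸×6.35²)]^(1/4) = 87.84 K.

T₁/T₂ ≈ 1.424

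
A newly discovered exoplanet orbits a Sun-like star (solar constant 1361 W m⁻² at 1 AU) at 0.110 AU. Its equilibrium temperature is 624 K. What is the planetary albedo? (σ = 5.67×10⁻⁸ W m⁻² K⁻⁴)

A ≈ 0.69

Flux at 0.110 AU: S = 1361/0.110² = 1.12×10⁵ W m⁻².
From T_eq⁴ = S(1−A)/(4σ): 1−A = 4σT_eq⁴/S.
1−A = 4 × 5.67×10⁻⁸ × (624)⁴ / 1.12×10⁵ = 0.306.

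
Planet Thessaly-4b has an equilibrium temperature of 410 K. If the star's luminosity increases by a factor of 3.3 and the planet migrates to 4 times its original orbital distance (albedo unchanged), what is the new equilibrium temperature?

T_eq ∝ L^(1/4) · d^(−1/2).
T′ = 410 × 3.3^(1/4) / 4^(1/2) = 276 K.

T_eq ≈ 276 K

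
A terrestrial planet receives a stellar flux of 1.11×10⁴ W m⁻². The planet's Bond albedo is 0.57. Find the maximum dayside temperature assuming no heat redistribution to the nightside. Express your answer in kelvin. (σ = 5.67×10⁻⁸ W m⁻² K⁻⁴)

With no redistribution each surface element balances locally: S(1−A) = σT⁴.
T = [1.11×10⁴ × 0.43 / 5.67×10⁻⁸]^(1/4) = (8.42×10¹⁰)^(1/4) = 539 K.

T_ss ≈ 539 K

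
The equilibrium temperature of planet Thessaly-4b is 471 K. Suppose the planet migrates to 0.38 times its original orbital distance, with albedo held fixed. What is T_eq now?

T_eq ≈ 764 K

T_eq ∝ L^(1/4) · d^(−1/2).
T′ = 471 / 0.38^(1/2) = 764 K.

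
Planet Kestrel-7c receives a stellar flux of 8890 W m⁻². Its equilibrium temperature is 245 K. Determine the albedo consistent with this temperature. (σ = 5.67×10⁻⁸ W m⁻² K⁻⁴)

From T_eq⁴ = S(1−A)/(4σ): 1−A = 4σT_eq⁴/S.
1−A = 4 × 5.67×10⁻⁸ × (245)⁴ / 8890 = 0.092.

A ≈ 0.91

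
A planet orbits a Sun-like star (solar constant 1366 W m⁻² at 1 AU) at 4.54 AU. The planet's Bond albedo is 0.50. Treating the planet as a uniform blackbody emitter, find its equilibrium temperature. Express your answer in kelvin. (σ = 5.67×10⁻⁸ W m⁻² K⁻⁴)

T_eq ≈ 110 K

Flux at 4.54 AU: S = 1366/4.54² = 66.3 W m⁻².
Energy balance: absorbed = emitted ⇒ πR²·S(1−A) = 4πR²·σT_eq⁴, so T_eq⁴ = S(1−A)/(4σ).
T_eq = [66.3 × 0.50 / (4 × 5.67×10⁻⁸)]^(1/4) = (1.46×10⁸)^(1/4) = 110 K.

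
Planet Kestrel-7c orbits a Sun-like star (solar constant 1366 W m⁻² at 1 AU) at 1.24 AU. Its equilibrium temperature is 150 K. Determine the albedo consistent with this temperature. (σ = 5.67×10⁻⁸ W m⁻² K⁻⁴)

Flux at 1.24 AU: S = 1366/1.24² = 888 W m⁻².
From T_eq⁴ = S(1−A)/(4σ): 1−A = 4σT_eq⁴/S.
1−A = 4 × 5.67×10⁻⁸ × (150)⁴ / 888 = 0.129.

A ≈ 0.87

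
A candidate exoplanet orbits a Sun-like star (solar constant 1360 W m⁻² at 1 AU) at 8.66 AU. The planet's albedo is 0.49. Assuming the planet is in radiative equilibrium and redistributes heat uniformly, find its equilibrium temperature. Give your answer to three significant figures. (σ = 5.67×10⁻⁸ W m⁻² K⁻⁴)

Flux at 8.66 AU: S = 1360/8.66² = 18.1 W m⁻².
Energy balance: absorbed = emitted ⇒ πR²·S(1−A) = 4πR²·σT_eq⁴, so T_eq⁴ = S(1−A)/(4σ).
T_eq = [18.1 × 0.51 / (4 × 5.67×10⁻⁸)]^(1/4) = (4.08×10⁷)^(1/4) = 79.9 K.

T_eq ≈ 79.9 K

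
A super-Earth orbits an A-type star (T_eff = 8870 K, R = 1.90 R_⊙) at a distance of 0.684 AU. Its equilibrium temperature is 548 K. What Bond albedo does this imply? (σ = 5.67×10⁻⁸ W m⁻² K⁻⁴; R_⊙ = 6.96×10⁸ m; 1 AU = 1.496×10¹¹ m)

A ≈ 0.65

R_⋆ = 1.90 × 6.96×10⁸ = 1.32×10⁹ m.
d = 0.684 AU = 1.02×10¹¹ m.
L = 4πR_⋆²σT_⋆⁴ = 4π(1.32×10⁹)² × 5.67×10⁻⁸ × (8870)⁴ = 7.71×10²⁷ W.
S = L/(4πd²) = 5.86×10⁴ W m⁻².
From T_eq⁴ = S(1−A)/(4σ): 1−A = 4σT_eq⁴/S.
1−A = 4 × 5.67×10⁻⁸ × (548)⁴ / 5.86×10⁴ = 0.349.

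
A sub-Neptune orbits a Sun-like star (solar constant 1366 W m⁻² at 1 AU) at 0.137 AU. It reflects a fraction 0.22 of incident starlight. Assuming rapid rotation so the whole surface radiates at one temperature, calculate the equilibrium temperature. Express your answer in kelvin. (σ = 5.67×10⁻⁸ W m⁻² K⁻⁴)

T_eq ≈ 707 K

Flux at 0.137 AU: S = 1366/0.137² = 7.28×10⁴ W m⁻².
Energy balance: absorbed = emitted ⇒ πR²·S(1−A) = 4πR²·σT_eq⁴, so T_eq⁴ = S(1−A)/(4σ).
T_eq = [7.28×10⁴ × 0.78 / (4 × 5.67×10⁻⁸)]^(1/4) = (2.50×10¹¹)^(1/4) = 707 K.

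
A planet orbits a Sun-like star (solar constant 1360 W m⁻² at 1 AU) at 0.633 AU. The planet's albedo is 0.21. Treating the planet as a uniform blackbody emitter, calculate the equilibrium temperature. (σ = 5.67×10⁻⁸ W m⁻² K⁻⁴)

Flux at 0.633 AU: S = 1360/0.633² = 3390 W m⁻².
Energy balance: absorbed = emitted ⇒ πR²·S(1−A) = 4πR²·σT_eq⁴, so T_eq⁴ = S(1−A)/(4σ).
T_eq = [3390 × 0.79 / (4 × 5.67×10⁻⁸)]^(1/4) = (1.18×10¹⁰)^(1/4) = 330 K.

T_eq ≈ 330 K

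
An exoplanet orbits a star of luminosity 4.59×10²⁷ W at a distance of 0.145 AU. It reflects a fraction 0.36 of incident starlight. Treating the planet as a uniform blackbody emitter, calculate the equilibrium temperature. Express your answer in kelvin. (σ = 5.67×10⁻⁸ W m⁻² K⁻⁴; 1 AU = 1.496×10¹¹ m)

T_eq ≈ 1220 K

d = 0.145 AU = 2.17×10¹⁰ m.
Flux: S = L/(4πd²) = 4.59×10²⁷/(4π×(2.17×10¹⁰)²) = 7.76×10⁵ W m⁻².
Energy balance: absorbed = emitted ⇒ πR²·S(1−A) = 4πR²·σT_eq⁴, so T_eq⁴ = S(1−A)/(4σ).
T_eq = [7.76×10⁵ × 0.64 / (4 × 5.67×10⁻⁸)]^(1/4) = (2.19×10¹²)^(1/4) = 1220 K.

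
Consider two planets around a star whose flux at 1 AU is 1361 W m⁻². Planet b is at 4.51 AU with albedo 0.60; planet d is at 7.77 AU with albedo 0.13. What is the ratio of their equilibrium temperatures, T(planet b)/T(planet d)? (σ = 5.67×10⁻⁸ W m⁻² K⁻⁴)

T_eq = [S₀(1−A)/(4σd²)]^(1/4), so T ∝ (1−A)^(1/4) / √d.
T₁ = [1361×0.40/(4×5.67×10⁻⁸×4.51²)]^(1/4) = 104.23 K.
T₂ = [1361×0.87/(4×5.67×10⁻⁸×7.77²)]^(1/4) = 96.43 K.

T₁/T₂ ≈ 1.081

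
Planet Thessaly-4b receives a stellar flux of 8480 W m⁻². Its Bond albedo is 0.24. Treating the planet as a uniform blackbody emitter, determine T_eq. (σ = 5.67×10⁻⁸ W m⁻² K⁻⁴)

Energy balance: absorbed = emitted ⇒ πR²·S(1−A) = 4πR²·σT_eq⁴, so T_eq⁴ = S(1−A)/(4σ).
T_eq = [8480 × 0.76 / (4 × 5.67×10⁻⁸)]^(1/4) = (2.84×10¹⁰)^(1/4) = 411 K.

T_eq ≈ 411 K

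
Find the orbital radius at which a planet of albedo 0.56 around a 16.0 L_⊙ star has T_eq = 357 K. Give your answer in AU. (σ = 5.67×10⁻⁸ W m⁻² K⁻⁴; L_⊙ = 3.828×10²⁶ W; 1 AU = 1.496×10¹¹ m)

L = 16.0 × 3.828×10²⁶ = 6.12×10²⁷ W.
From T_eq⁴ = L(1−A)/(16πσd²): d = √[L(1−A)/(16πσT_eq⁴)].
d = √[6.12×10²⁷ × 0.44 / (16π × 5.67×10⁻⁸ × (357)⁴)] = 2.41×10¹¹ m = 1.61 AU.

d ≈ 1.61 AU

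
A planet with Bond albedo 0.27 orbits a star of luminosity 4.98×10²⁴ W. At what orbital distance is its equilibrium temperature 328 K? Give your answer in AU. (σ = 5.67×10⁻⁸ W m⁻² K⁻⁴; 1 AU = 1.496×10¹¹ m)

From T_eq⁴ = L(1−A)/(16πσd²): d = √[L(1−A)/(16πσT_eq⁴)].
d = √[4.98×10²⁴ × 0.73 / (16π × 5.67×10⁻⁸ × (328)⁴)] = 1.05×10¹⁰ m = 0.0702 AU.

d ≈ 0.0702 AU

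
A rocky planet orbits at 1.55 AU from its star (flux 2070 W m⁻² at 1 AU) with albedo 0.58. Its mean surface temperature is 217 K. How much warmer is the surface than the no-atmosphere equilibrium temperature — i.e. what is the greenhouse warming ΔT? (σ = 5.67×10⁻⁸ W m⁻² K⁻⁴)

ΔT ≈ 17.1 K

S = 2070/1.55² = 861.6 W m⁻².
T_eq = [S(1−A)/(4σ)]^(1/4) = [861.6×0.42/(4×5.67×10⁻⁸)]^(1/4) = 199.9 K.
ΔT = T_surf − T_eq = 217 − 199.9.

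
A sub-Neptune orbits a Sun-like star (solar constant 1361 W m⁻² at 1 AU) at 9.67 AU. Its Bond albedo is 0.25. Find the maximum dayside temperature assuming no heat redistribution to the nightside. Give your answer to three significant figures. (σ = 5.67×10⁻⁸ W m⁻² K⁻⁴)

T_ss ≈ 118 K

Flux at 9.67 AU: S = 1361/9.67² = 14.6 W m⁻².
With no redistribution each surface element balances locally: S(1−A) = σT⁴.
T = [14.6 × 0.75 / 5.67×10⁻⁸]^(1/4) = (1.93×10⁸)^(1/4) = 118 K.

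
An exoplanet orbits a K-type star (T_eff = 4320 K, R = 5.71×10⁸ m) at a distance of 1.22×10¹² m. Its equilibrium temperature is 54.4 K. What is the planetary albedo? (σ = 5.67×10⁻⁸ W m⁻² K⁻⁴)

A ≈ 0.54

L = 4πR_⋆²σT_⋆⁴ = 4π(5.71×10⁸)² × 5.67×10⁻⁸ × (4320)⁴ = 8.09×10²⁵ W.
S = L/(4πd²) = 4.33 W m⁻².
From T_eq⁴ = S(1−A)/(4σ): 1−A = 4σT_eq⁴/S.
1−A = 4 × 5.67×10⁻⁸ × (54.4)⁴ / 4.33 = 0.459.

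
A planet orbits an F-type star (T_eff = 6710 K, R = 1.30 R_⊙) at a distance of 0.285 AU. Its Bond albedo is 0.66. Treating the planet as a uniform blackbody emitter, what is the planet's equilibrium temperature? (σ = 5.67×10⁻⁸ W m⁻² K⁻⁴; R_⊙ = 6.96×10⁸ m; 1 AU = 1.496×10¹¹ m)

R_⋆ = 1.30 × 6.96×10⁸ = 9.05×10⁸ m.
d = 0.285 AU = 4.26×10¹⁰ m.
L = 4πR_⋆²σT_⋆⁴ = 4π(9.05×10⁸)² × 5.67×10⁻⁸ × (6710)⁴ = 1.18×10²⁷ W.
S = L/(4πd²) = 5.18×10⁴ W m⁻².
Energy balance: absorbed = emitted ⇒ πR²·S(1−A) = 4πR²·σT_eq⁴, so T_eq⁴ = S(1−A)/(4σ).
T_eq = [5.18×10⁴ × 0.34 / (4 × 5.67×10⁻⁸)]^(1/4) = (7.76×10¹⁰)^(1/4) = 528 K.

T_eq ≈ 528 K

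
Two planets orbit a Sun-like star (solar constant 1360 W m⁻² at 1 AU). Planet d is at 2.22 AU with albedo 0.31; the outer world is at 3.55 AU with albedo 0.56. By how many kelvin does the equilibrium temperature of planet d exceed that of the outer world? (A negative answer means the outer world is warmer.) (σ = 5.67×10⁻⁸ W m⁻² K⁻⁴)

T_eq = [S₀(1−A)/(4σd²)]^(1/4), so T ∝ (1−A)^(1/4) / √d.
T₁ = [1360×0.69/(4×5.67×10⁻⁸×2.22²)]^(1/4) = 170.22 K.
T₂ = [1360×0.44/(4×5.67×10⁻⁸×3.55²)]^(1/4) = 120.29 K.

ΔT ≈ 49.9 K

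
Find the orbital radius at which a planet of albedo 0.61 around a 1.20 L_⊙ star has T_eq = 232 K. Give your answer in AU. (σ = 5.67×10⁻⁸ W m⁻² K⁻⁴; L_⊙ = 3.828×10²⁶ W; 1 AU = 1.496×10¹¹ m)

L = 1.20 × 3.828×10²⁶ = 4.59×10²⁶ W.
From T_eq⁴ = L(1−A)/(16πσd²): d = √[L(1−A)/(16πσT_eq⁴)].
d = √[4.59×10²⁶ × 0.39 / (16π × 5.67×10⁻⁸ × (232)⁴)] = 1.47×10¹¹ m = 0.985 AU.

d ≈ 0.985 AU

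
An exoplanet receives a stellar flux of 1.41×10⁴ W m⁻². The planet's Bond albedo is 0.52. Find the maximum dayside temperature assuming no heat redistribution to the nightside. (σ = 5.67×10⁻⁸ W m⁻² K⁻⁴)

T_ss ≈ 588 K

With no redistribution each surface element balances locally: S(1−A) = σT⁴.
T = [1.41×10⁴ × 0.48 / 5.67×10⁻⁸]^(1/4) = (1.19×10¹¹)^(1/4) = 588 K.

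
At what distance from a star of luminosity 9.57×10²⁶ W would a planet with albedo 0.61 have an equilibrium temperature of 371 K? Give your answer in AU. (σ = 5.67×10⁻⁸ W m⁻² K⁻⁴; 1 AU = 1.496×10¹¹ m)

From T_eq⁴ = L(1−A)/(16πσd²): d = √[L(1−A)/(16πσT_eq⁴)].
d = √[9.57×10²⁶ × 0.39 / (16π × 5.67×10⁻⁸ × (371)⁴)] = 8.31×10¹⁰ m = 0.556 AU.

d ≈ 0.556 AU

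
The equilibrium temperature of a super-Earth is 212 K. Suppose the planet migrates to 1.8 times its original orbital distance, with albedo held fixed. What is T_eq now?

T_eq ≈ 158 K

T_eq ∝ L^(1/4) · d^(−1/2).
T′ = 212 / 1.8^(1/2) = 158 K.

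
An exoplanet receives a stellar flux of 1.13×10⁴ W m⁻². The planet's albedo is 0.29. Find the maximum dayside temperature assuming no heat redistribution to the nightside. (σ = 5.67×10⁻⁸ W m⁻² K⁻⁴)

With no redistribution each surface element balances locally: S(1−A) = σT⁴.
T = [1.13×10⁴ × 0.71 / 5.67×10⁻⁸]^(1/4) = (1.41×10¹¹)^(1/4) = 613 K.

T_ss ≈ 613 K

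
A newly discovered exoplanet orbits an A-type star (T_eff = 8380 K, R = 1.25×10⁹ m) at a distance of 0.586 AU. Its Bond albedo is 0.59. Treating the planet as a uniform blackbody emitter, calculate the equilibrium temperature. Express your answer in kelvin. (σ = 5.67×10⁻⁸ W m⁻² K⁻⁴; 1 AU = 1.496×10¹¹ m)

T_eq ≈ 566 K

d = 0.586 AU = 8.77×10¹⁰ m.
L = 4πR_⋆²σT_⋆⁴ = 4π(1.25×10⁹)² × 5.67×10⁻⁸ × (8380)⁴ = 5.49×10²⁷ W.
S = L/(4πd²) = 5.68×10⁴ W m⁻².
Energy balance: absorbed = emitted ⇒ πR²·S(1−A) = 4πR²·σT_eq⁴, so T_eq⁴ = S(1−A)/(4σ).
T_eq = [5.68×10⁴ × 0.41 / (4 × 5.67×10⁻⁸)]^(1/4) = (1.03×10¹¹)^(1/4) = 566 K.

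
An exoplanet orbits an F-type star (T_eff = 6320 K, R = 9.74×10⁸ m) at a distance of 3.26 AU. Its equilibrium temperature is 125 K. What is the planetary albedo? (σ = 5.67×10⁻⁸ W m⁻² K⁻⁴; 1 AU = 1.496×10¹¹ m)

A ≈ 0.85

d = 3.26 AU = 4.88×10¹¹ m.
L = 4πR_⋆²σT_⋆⁴ = 4π(9.74×10⁸)² × 5.67×10⁻⁸ × (6320)⁴ = 1.08×10²⁷ W.
S = L/(4πd²) = 361 W m⁻².
From T_eq⁴ = S(1−A)/(4σ): 1−A = 4σT_eq⁴/S.
1−A = 4 × 5.67×10⁻⁸ × (125)⁴ / 361 = 0.153.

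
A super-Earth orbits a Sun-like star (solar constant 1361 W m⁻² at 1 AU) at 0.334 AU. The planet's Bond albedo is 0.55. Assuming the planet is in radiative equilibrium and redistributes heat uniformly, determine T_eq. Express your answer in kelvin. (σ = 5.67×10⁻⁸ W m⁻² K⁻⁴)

T_eq ≈ 394 K

Flux at 0.334 AU: S = 1361/0.334² = 1.22×10⁴ W m⁻².
Energy balance: absorbed = emitted ⇒ πR²·S(1−A) = 4πR²·σT_eq⁴, so T_eq⁴ = S(1−A)/(4σ).
T_eq = [1.22×10⁴ × 0.45 / (4 × 5.67×10⁻⁸)]^(1/4) = (2.42×10¹⁰)^(1/4) = 394 K.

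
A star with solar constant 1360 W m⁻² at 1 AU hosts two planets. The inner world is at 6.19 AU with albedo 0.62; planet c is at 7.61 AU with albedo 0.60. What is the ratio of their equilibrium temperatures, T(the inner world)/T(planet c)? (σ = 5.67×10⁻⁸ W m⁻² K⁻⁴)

T_eq = [S₀(1−A)/(4σd²)]^(1/4), so T ∝ (1−A)^(1/4) / √d.
T₁ = [1360×0.38/(4×5.67×10⁻⁸×6.19²)]^(1/4) = 87.82 K.
T₂ = [1360×0.40/(4×5.67×10⁻⁸×7.61²)]^(1/4) = 80.22 K.

T₁/T₂ ≈ 1.095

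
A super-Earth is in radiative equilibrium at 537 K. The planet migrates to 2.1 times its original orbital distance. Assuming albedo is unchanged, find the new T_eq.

T_eq ≈ 371 K

T_eq ∝ L^(1/4) · d^(−1/2).
T′ = 537 / 2.1^(1/2) = 371 K.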